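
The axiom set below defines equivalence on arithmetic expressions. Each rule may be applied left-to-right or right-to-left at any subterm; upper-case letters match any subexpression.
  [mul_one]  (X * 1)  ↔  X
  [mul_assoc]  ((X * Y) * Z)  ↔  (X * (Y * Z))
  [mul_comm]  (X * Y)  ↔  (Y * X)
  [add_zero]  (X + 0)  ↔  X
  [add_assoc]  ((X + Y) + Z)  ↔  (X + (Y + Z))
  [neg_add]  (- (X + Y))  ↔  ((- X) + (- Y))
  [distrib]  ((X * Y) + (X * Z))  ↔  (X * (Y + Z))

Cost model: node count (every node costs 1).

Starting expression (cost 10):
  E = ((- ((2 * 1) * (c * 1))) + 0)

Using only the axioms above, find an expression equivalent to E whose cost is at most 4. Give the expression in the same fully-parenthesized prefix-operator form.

(- (2 * c))   [cost 4]

(1) ((- ((2 * 1) * (c * 1))) + 0)  =[add_zero →]=  (- ((2 * 1) * (c * 1)))
(2) (2 * 1)  =[mul_one →]=  2    ⊢ (- (2 * (c * 1)))
(3) (c * 1)  =[mul_one →]=  c    ⊢ cost 4, within 4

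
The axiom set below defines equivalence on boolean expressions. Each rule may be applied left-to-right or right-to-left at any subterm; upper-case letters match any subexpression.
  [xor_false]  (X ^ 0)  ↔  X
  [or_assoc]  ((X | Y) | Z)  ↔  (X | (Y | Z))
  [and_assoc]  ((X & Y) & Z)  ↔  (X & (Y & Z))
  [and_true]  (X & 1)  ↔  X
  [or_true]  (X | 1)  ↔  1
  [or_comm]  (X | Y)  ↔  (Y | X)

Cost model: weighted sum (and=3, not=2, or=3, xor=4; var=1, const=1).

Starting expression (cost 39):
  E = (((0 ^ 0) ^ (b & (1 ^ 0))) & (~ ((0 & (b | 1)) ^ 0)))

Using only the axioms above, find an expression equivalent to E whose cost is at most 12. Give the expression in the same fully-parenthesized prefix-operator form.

1. [or_true →] (b | 1)  →  1;  E = (((0 ^ 0) ^ (b & (1 ^ 0))) & (~ ((0 & 1) ^ 0)))
2. [and_true →] (0 & 1)  →  0;  E = (((0 ^ 0) ^ (b & (1 ^ 0))) & (~ (0 ^ 0)))
3. [xor_false →] (1 ^ 0)  →  1;  E = (((0 ^ 0) ^ (b & 1)) & (~ (0 ^ 0)))
4. [and_true →] (b & 1)  →  b;  E = (((0 ^ 0) ^ b) & (~ (0 ^ 0)))
5. [xor_false →] (0 ^ 0)  →  0;  E = ((0 ^ b) & (~ (0 ^ 0)))
6. [xor_false →] (0 ^ 0)  →  0;  cost 12 ≤ 12, done

((0 ^ b) & (~ 0))   [cost 12]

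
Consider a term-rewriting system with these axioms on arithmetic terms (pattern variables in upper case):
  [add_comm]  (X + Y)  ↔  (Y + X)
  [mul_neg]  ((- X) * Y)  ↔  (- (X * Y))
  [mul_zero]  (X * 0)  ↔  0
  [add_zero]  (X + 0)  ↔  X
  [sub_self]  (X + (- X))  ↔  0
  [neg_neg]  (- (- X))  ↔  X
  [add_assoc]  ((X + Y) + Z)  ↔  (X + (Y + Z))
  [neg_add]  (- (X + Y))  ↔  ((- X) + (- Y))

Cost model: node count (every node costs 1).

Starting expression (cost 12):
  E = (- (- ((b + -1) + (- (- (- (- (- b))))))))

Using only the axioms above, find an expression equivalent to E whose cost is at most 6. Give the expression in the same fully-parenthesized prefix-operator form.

((b + -1) + (- b))   [cost 6]

1. [neg_neg →] (- (- (- b)))  →  (- b);  E = (- (- ((b + -1) + (- (- (- b))))))
2. [neg_neg →] (- (- (- b)))  →  (- b);  E = (- (- ((b + -1) + (- b))))
3. [neg_neg →] (- (- ((b + -1) + (- b))))  →  ((b + -1) + (- b));  cost 6 ≤ 6, done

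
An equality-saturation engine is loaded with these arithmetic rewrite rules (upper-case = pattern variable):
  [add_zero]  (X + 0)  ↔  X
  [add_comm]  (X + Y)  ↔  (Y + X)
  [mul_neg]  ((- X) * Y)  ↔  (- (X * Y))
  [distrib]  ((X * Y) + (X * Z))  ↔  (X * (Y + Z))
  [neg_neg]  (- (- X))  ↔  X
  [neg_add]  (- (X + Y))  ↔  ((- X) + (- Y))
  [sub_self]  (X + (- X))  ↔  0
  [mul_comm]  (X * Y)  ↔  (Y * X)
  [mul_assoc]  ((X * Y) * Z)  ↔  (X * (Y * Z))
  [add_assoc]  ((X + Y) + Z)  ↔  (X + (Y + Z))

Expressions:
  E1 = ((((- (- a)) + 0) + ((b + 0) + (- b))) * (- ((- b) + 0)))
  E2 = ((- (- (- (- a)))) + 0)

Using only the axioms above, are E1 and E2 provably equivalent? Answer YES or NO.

NO

The axioms are sound identities: if E1 ↔* E2 then E1 and E2 evaluate identically under any assignment.
Under a=1, b=0: E1 evaluates to 0, E2 to 1. Distinct ⇒ no rewrite sequence connects them.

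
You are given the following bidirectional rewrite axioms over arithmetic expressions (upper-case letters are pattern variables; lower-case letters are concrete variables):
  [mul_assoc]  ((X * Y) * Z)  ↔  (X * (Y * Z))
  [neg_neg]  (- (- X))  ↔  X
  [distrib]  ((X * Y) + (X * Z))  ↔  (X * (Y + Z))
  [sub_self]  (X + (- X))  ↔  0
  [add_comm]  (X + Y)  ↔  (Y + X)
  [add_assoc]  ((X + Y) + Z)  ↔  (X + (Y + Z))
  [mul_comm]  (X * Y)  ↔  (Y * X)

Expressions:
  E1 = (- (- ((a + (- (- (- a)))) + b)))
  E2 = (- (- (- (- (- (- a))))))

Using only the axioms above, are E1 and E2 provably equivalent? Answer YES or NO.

NO

The axioms are sound identities: if E1 ↔* E2 then E1 and E2 evaluate identically under any assignment.
Under a=0, b=1: E1 evaluates to 1, E2 to 0. Distinct ⇒ no rewrite sequence connects them.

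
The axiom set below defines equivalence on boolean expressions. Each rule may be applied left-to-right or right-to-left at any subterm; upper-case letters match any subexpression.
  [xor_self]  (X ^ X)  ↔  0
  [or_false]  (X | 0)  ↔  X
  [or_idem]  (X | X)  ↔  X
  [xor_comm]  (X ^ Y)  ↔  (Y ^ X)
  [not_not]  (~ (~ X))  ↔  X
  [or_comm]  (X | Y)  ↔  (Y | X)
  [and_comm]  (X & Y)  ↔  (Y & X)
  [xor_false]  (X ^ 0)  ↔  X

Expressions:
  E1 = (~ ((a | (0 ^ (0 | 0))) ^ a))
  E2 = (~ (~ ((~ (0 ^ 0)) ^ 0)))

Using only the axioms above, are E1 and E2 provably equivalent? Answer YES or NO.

step 1: or_false (→) rewrites (0 | 0) into 0, now (~ ((a | (0 ^ 0)) ^ a))
step 2: xor_false (→) rewrites (0 ^ 0) into 0, now (~ ((a | 0) ^ a))
step 3: or_false (→) rewrites (a | 0) into a, now (~ (a ^ a))
step 4: xor_self (→) rewrites (a ^ a) into 0, now (~ 0)
step 5: not_not (←) rewrites (~ 0) into (~ (~ (~ 0)))
step 6: xor_self (←) rewrites 0 into (0 ^ 0), now (~ (~ (~ (0 ^ 0))))
step 7: xor_false (←) rewrites (~ (0 ^ 0)) into ((~ (0 ^ 0)) ^ 0), which is E2

YES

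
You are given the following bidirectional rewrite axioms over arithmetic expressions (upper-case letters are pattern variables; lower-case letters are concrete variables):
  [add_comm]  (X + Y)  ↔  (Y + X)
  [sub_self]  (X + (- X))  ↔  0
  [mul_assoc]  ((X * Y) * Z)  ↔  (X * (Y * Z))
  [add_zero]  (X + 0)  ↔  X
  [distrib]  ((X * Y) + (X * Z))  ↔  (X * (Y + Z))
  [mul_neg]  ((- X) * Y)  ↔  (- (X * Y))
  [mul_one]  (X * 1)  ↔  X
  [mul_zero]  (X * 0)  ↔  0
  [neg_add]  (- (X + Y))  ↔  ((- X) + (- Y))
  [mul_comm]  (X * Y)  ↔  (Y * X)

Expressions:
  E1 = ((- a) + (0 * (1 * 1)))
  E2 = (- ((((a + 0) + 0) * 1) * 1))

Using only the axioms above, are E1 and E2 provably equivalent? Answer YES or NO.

1. [mul_one →] (1 * 1)  →  1;  E1 = ((- a) + (0 * 1))
2. [mul_one →] (0 * 1)  →  0;  E1 = ((- a) + 0)
3. [add_zero →] ((- a) + 0)  →  (- a)
4. [mul_one ←] a  →  (a * 1);  E1 = (- (a * 1))
5. [mul_one ←] (a * 1)  →  ((a * 1) * 1);  E1 = (- ((a * 1) * 1))
6. [add_zero ←] a  →  (a + 0);  E1 = (- (((a + 0) * 1) * 1))
7. [add_zero ←] (a + 0)  →  ((a + 0) + 0);  this is E2

YES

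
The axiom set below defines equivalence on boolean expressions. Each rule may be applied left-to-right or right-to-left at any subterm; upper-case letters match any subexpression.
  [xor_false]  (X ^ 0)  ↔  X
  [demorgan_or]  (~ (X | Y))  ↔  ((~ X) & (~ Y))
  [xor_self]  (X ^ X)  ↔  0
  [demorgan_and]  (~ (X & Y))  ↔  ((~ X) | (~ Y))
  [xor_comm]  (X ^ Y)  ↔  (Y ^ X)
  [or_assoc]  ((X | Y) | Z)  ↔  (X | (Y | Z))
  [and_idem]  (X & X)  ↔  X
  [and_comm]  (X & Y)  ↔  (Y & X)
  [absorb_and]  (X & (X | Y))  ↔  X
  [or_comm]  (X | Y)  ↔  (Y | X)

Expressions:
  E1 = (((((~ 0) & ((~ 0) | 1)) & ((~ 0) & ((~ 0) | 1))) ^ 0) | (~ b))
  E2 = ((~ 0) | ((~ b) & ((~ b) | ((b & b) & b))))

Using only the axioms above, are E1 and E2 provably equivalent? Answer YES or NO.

YES

step 1: and_idem (→) rewrites (((~ 0) & ((~ 0) | 1)) & ((~ 0) & ((~ 0) | 1))) into ((~ 0) & ((~ 0) | 1)), now ((((~ 0) & ((~ 0) | 1)) ^ 0) | (~ b))
step 2: absorb_and (→) rewrites ((~ 0) & ((~ 0) | 1)) into (~ 0), now (((~ 0) ^ 0) | (~ b))
step 3: xor_false (→) rewrites ((~ 0) ^ 0) into (~ 0), now ((~ 0) | (~ b))
step 4: absorb_and (←) rewrites (~ b) into ((~ b) & ((~ b) | b)), now ((~ 0) | ((~ b) & ((~ b) | b)))
step 5: and_idem (←) rewrites b into (b & b), now ((~ 0) | ((~ b) & ((~ b) | (b & b))))
step 6: and_idem (←) rewrites b into (b & b), which is E2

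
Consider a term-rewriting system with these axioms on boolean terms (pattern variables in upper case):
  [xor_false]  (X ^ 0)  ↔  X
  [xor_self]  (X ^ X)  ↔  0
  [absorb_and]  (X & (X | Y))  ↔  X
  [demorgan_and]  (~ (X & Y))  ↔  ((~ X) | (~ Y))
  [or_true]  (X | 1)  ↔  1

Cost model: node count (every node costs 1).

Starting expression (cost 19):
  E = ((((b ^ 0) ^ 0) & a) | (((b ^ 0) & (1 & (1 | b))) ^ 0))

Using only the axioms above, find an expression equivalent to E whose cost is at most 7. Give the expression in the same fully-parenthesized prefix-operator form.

((b & a) | (b & 1))   [cost 7]

1. [absorb_and →] (1 & (1 | b))  →  1;  E = ((((b ^ 0) ^ 0) & a) | (((b ^ 0) & 1) ^ 0))
2. [xor_false →] ((b ^ 0) ^ 0)  →  (b ^ 0);  E = (((b ^ 0) & a) | (((b ^ 0) & 1) ^ 0))
3. [xor_false →] (b ^ 0)  →  b;  E = (((b ^ 0) & a) | ((b & 1) ^ 0))
4. [xor_false →] (b ^ 0)  →  b;  E = ((b & a) | ((b & 1) ^ 0))
5. [xor_false →] ((b & 1) ^ 0)  →  (b & 1);  cost 7 ≤ 7, done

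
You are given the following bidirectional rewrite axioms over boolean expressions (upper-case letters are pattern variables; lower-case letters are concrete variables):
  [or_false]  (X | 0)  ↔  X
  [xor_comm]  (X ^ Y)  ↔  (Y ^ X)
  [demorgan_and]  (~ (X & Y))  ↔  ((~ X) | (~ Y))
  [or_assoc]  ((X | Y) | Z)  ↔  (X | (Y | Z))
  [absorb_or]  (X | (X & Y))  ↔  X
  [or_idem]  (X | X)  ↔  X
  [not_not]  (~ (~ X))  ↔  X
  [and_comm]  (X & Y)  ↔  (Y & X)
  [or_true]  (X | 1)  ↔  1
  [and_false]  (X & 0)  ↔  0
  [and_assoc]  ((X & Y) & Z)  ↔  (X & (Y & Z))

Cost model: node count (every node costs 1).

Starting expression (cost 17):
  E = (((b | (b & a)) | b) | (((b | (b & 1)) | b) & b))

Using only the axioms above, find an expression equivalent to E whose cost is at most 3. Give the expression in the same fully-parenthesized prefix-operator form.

(1) (b | (b & a))  =[absorb_or →]=  b    ⊢ ((b | b) | (((b | (b & 1)) | b) & b))
(2) (b | (b & 1))  =[absorb_or →]=  b    ⊢ ((b | b) | ((b | b) & b))
(3) ((b | b) | ((b | b) & b))  =[absorb_or →]=  (b | b)    ⊢ cost 3, within 3

(b | b)   [cost 3]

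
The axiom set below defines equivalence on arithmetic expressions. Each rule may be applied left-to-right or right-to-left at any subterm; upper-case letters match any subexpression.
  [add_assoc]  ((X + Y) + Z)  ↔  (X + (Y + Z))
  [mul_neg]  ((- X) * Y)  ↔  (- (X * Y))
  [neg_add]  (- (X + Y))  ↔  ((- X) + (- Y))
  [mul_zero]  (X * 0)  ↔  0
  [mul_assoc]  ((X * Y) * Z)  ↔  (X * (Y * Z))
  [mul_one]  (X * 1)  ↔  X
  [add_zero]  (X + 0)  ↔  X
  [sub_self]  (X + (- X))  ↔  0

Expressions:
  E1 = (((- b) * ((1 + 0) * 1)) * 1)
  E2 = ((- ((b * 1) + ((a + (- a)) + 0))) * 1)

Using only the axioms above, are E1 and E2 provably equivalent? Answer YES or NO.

(1) (1 + 0)  =[add_zero →]=  1    ⊢ (((- b) * (1 * 1)) * 1)
(2) (1 * 1)  =[mul_one →]=  1    ⊢ (((- b) * 1) * 1)
(3) ((- b) * 1)  =[mul_one →]=  (- b)    ⊢ ((- b) * 1)
(4) ((- b) * 1)  =[mul_neg →]=  (- (b * 1))
(5) (b * 1)  =[mul_one →]=  b    ⊢ (- b)
(6) b  =[add_zero ←]=  (b + 0)    ⊢ (- (b + 0))
(7) b  =[mul_one ←]=  (b * 1)    ⊢ (- ((b * 1) + 0))
(8) 0  =[add_zero ←]=  (0 + 0)    ⊢ (- ((b * 1) + (0 + 0)))
(9) (- ((b * 1) + (0 + 0)))  =[mul_one ←]=  ((- ((b * 1) + (0 + 0))) * 1)
(10) 0  =[sub_self ←]=  (a + (- a))    ⊢ E2

YES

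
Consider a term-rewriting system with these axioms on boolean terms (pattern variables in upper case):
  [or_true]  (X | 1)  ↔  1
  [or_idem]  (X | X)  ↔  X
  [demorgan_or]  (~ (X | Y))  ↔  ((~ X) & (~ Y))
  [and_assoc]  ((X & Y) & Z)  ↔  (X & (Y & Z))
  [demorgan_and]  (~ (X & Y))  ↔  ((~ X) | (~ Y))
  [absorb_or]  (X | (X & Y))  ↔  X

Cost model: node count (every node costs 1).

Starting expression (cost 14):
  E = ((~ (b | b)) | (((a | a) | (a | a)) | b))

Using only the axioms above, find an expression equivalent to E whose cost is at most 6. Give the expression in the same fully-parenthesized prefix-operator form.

1. [or_idem →] ((a | a) | (a | a))  →  (a | a);  E = ((~ (b | b)) | ((a | a) | b))
2. [or_idem →] (b | b)  →  b;  E = ((~ b) | ((a | a) | b))
3. [or_idem →] (a | a)  →  a;  cost 6 ≤ 6, done

((~ b) | (a | b))   [cost 6]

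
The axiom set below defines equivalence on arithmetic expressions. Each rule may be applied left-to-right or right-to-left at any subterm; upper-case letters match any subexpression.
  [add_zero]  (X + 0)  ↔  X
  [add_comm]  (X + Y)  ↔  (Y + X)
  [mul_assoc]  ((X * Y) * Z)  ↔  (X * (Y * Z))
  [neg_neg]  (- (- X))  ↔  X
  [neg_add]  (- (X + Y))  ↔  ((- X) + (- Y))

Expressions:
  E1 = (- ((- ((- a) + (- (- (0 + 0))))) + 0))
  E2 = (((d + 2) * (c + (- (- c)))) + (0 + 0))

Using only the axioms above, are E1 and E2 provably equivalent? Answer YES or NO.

All listed rules preserve value, hence provable equivalence implies equal values everywhere; look for a separating assignment.
a=0, c=1, d=0 gives E1 ↦ 0, E2 ↦ 4; values differ ⇒ not provably equivalent.

NO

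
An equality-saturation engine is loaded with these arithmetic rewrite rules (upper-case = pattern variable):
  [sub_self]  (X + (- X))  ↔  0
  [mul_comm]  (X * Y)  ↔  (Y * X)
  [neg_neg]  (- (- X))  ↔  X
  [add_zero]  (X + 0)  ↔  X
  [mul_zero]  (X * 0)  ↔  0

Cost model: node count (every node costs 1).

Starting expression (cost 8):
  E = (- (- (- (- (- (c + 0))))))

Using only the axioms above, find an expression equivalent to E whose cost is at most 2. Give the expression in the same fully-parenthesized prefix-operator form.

step 1: neg_neg (→) rewrites (- (- (- (- (- (c + 0)))))) into (- (- (- (c + 0))))
step 2: add_zero (→) rewrites (c + 0) into c, now (- (- (- c)))
step 3: neg_neg (→) rewrites (- (- (- c))) into (- c), reaching cost 2 (bound 2)

(- c)   [cost 2]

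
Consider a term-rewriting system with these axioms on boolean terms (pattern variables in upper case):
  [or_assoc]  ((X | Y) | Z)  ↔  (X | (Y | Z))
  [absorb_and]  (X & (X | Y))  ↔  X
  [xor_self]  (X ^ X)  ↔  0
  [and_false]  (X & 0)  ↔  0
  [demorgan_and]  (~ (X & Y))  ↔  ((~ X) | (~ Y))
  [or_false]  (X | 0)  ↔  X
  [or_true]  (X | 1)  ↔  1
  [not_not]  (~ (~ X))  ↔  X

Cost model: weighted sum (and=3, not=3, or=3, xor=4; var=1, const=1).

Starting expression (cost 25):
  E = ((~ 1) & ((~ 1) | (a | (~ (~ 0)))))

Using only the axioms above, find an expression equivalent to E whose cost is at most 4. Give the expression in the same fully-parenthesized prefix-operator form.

1. [not_not →] (~ (~ 0))  →  0;  E = ((~ 1) & ((~ 1) | (a | 0)))
2. [or_false →] (a | 0)  →  a;  E = ((~ 1) & ((~ 1) | a))
3. [absorb_and →] ((~ 1) & ((~ 1) | a))  →  (~ 1);  cost 4 ≤ 4, done

(~ 1)   [cost 4]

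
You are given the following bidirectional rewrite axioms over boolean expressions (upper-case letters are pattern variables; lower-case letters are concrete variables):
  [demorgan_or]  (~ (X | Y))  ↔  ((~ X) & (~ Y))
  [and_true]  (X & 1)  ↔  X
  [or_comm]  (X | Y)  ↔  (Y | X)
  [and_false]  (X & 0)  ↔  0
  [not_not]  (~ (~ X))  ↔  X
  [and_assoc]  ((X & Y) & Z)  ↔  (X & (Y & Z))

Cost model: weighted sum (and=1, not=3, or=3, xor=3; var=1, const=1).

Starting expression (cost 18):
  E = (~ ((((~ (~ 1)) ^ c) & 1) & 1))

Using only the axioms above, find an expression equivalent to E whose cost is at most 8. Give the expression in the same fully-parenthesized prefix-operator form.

(~ (1 ^ c))   [cost 8]

1. [not_not →] (~ (~ 1))  →  1;  E = (~ (((1 ^ c) & 1) & 1))
2. [and_true →] ((1 ^ c) & 1)  →  (1 ^ c);  E = (~ ((1 ^ c) & 1))
3. [and_true →] ((1 ^ c) & 1)  →  (1 ^ c);  cost 8 ≤ 8, done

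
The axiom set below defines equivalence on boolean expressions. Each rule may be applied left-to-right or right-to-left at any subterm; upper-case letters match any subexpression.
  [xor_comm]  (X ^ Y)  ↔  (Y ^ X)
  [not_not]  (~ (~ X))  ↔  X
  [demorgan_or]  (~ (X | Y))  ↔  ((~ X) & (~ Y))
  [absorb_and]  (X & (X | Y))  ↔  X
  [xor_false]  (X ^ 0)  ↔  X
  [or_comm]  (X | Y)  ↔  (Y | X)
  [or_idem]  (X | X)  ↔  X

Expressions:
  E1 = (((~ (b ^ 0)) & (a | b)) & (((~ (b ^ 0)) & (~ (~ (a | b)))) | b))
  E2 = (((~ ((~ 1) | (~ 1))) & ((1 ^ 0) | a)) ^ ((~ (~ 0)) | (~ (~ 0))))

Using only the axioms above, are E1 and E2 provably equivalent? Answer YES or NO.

NO

Every axiom is a valid identity, so a rewrite proof would force E1 and E2 to agree under every assignment.
At a=0, b=0: E1 = 0 but E2 = 1; they differ, so no derivation exists.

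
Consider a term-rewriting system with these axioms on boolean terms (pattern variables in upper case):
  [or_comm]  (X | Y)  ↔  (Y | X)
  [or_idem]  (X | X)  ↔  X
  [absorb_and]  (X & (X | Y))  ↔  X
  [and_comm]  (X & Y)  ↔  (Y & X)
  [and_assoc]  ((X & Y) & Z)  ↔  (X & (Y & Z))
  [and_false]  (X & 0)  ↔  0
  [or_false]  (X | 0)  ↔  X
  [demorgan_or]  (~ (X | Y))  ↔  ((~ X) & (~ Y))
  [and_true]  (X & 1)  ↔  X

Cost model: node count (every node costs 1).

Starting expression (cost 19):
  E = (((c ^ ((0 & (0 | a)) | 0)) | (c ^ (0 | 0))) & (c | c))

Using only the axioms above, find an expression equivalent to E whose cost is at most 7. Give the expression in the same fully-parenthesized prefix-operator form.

1. [absorb_and →] (0 & (0 | a))  →  0;  E = (((c ^ (0 | 0)) | (c ^ (0 | 0))) & (c | c))
2. [or_idem →] ((c ^ (0 | 0)) | (c ^ (0 | 0)))  →  (c ^ (0 | 0));  E = ((c ^ (0 | 0)) & (c | c))
3. [or_false →] (0 | 0)  →  0;  cost 7 ≤ 7, done

((c ^ 0) & (c | c))   [cost 7]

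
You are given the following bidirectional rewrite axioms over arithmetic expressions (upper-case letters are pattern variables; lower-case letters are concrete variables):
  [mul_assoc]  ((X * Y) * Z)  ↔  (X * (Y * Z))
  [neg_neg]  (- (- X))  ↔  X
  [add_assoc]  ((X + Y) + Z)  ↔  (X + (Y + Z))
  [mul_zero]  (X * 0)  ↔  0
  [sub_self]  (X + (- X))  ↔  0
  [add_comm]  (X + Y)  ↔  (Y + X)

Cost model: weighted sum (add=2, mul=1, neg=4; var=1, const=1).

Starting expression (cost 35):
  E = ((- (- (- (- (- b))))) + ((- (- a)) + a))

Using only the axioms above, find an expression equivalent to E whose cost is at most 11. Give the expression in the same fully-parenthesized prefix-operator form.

1. [neg_neg →] (- (- a))  →  a;  E = ((- (- (- (- (- b))))) + (a + a))
2. [neg_neg →] (- (- (- (- (- b)))))  →  (- (- (- b)));  E = ((- (- (- b))) + (a + a))
3. [neg_neg →] (- (- (- b)))  →  (- b);  cost 11 ≤ 11, done

((- b) + (a + a))   [cost 11]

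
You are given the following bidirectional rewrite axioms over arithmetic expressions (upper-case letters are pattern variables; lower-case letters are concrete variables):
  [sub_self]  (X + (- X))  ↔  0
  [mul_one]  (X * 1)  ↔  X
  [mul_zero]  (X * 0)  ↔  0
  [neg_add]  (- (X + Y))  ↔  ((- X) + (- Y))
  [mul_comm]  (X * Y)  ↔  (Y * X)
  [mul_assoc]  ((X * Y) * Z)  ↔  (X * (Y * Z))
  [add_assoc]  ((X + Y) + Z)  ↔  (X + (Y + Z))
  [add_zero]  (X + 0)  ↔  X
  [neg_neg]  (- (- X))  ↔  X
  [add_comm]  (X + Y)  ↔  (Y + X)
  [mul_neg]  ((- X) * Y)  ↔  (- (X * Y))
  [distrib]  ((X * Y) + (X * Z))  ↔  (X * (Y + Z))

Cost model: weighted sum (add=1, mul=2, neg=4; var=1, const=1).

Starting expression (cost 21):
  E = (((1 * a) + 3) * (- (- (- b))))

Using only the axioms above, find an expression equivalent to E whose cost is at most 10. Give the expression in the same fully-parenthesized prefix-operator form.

((a + 3) * (- b))   [cost 10]

step 1: mul_comm (→) rewrites (1 * a) into (a * 1), now (((a * 1) + 3) * (- (- (- b))))
step 2: neg_neg (→) rewrites (- (- b)) into b, now (((a * 1) + 3) * (- b))
step 3: mul_one (→) rewrites (a * 1) into a, reaching cost 10 (bound 10)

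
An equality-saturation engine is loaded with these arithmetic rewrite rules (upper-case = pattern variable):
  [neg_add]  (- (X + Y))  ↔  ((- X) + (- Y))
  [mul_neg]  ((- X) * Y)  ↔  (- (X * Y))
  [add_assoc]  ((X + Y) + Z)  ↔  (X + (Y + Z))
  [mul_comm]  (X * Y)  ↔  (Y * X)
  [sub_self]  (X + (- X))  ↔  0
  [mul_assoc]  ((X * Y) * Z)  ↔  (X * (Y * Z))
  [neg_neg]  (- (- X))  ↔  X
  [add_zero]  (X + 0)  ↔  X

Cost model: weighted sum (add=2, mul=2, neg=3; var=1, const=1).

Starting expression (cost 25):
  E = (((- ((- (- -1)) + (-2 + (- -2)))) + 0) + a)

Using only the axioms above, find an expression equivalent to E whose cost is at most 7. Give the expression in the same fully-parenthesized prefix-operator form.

(1) ((- ((- (- -1)) + (-2 + (- -2)))) + 0)  =[add_zero →]=  (- ((- (- -1)) + (-2 + (- -2))))    ⊢ ((- ((- (- -1)) + (-2 + (- -2)))) + a)
(2) (-2 + (- -2))  =[sub_self →]=  0    ⊢ ((- ((- (- -1)) + 0)) + a)
(3) ((- (- -1)) + 0)  =[add_zero →]=  (- (- -1))    ⊢ ((- (- (- -1))) + a)
(4) (- (- (- -1)))  =[neg_neg →]=  (- -1)    ⊢ cost 7, within 7

((- -1) + a)   [cost 7]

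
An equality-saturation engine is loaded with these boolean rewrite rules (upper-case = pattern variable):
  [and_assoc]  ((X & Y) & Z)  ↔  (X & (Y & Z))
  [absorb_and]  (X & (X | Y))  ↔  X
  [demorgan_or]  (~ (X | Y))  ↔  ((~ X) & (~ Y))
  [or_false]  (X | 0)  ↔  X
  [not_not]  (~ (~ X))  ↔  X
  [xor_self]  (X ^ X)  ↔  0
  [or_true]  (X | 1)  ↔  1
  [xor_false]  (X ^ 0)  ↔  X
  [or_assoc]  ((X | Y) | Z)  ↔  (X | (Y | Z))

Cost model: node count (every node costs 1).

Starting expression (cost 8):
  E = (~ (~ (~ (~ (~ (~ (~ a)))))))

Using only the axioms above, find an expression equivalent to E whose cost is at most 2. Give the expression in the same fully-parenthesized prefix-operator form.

(~ a)   [cost 2]

1. [not_not →] (~ (~ (~ a)))  →  (~ a);  E = (~ (~ (~ (~ (~ a)))))
2. [not_not →] (~ (~ (~ a)))  →  (~ a);  E = (~ (~ (~ a)))
3. [not_not →] (~ (~ (~ a)))  →  (~ a);  cost 2 ≤ 2, done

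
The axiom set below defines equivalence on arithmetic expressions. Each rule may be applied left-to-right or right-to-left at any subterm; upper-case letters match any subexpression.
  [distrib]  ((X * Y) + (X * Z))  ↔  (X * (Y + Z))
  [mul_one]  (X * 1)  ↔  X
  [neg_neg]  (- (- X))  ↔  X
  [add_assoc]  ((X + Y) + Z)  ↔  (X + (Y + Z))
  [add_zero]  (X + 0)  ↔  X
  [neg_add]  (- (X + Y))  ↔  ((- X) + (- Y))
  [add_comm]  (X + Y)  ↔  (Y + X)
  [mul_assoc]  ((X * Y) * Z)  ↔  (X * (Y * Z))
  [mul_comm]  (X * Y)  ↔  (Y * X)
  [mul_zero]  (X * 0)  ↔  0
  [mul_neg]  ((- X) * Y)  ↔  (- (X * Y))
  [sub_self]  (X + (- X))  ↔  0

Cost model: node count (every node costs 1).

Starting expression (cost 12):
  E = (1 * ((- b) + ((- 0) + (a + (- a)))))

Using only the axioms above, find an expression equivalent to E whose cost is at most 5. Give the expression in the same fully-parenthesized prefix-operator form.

((- b) + (- 0))   [cost 5]

(1) (a + (- a))  =[sub_self →]=  0    ⊢ (1 * ((- b) + ((- 0) + 0)))
(2) (1 * ((- b) + ((- 0) + 0)))  =[mul_comm →]=  (((- b) + ((- 0) + 0)) * 1)
(3) ((- 0) + 0)  =[add_zero →]=  (- 0)    ⊢ (((- b) + (- 0)) * 1)
(4) (((- b) + (- 0)) * 1)  =[mul_one →]=  ((- b) + (- 0))    ⊢ cost 5, within 5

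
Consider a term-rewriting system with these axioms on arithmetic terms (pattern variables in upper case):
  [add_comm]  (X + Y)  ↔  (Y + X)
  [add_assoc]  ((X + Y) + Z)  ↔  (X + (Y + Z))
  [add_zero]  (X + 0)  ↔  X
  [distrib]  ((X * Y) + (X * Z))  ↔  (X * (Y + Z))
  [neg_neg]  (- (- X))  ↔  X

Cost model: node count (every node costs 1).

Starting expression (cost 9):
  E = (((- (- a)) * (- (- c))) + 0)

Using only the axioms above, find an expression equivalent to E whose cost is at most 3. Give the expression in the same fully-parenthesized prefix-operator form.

(a * c)   [cost 3]

1. [neg_neg →] (- (- a))  →  a;  E = ((a * (- (- c))) + 0)
2. [neg_neg →] (- (- c))  →  c;  E = ((a * c) + 0)
3. [add_zero →] ((a * c) + 0)  →  (a * c);  cost 3 ≤ 3, done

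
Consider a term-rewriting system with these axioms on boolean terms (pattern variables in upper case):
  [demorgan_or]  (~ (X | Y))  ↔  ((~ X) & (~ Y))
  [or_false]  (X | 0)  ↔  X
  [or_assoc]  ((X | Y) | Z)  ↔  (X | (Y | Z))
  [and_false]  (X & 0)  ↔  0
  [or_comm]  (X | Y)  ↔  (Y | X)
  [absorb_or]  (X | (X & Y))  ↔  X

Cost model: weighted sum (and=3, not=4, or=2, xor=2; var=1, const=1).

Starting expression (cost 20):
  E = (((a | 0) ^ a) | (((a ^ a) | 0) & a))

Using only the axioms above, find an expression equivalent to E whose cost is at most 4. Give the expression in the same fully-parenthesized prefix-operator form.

step 1: or_false (→) rewrites ((a ^ a) | 0) into (a ^ a), now (((a | 0) ^ a) | ((a ^ a) & a))
step 2: or_false (→) rewrites (a | 0) into a, now ((a ^ a) | ((a ^ a) & a))
step 3: absorb_or (→) rewrites ((a ^ a) | ((a ^ a) & a)) into (a ^ a), reaching cost 4 (bound 4)

(a ^ a)   [cost 4]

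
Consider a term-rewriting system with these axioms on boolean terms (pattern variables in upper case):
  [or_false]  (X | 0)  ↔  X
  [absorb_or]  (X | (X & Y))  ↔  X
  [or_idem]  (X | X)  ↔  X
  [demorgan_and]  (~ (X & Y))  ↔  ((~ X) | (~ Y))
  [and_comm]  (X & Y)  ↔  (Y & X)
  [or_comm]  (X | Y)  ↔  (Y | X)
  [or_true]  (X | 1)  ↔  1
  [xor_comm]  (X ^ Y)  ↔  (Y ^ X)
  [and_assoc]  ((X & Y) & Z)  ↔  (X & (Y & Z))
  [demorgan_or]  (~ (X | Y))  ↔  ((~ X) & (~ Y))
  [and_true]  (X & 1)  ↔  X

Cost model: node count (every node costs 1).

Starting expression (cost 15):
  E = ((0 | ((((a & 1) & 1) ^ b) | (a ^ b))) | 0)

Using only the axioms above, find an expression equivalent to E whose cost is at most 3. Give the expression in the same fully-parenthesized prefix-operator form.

(b ^ a)   [cost 3]

1. [and_true →] (a & 1)  →  a;  E = ((0 | (((a & 1) ^ b) | (a ^ b))) | 0)
2. [and_true →] (a & 1)  →  a;  E = ((0 | ((a ^ b) | (a ^ b))) | 0)
3. [or_idem →] ((a ^ b) | (a ^ b))  →  (a ^ b);  E = ((0 | (a ^ b)) | 0)
4. [or_false →] ((0 | (a ^ b)) | 0)  →  (0 | (a ^ b))
5. [xor_comm →] (a ^ b)  →  (b ^ a);  E = (0 | (b ^ a))
6. [or_comm →] (0 | (b ^ a))  →  ((b ^ a) | 0)
7. [or_false →] ((b ^ a) | 0)  →  (b ^ a);  cost 3 ≤ 3, done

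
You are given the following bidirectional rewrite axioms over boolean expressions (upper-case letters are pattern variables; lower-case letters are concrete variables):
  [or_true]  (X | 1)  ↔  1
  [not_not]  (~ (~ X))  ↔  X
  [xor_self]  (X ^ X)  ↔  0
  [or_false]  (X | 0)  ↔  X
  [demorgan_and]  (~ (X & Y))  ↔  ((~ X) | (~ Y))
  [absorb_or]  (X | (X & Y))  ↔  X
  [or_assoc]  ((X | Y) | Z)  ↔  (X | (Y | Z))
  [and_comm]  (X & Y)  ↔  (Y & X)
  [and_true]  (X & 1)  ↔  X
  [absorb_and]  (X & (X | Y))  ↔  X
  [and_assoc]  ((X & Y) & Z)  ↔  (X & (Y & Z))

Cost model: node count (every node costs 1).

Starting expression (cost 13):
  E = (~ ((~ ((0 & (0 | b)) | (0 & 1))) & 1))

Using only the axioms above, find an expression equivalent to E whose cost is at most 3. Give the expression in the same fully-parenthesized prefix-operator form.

1. [absorb_and →] (0 & (0 | b))  →  0;  E = (~ ((~ (0 | (0 & 1))) & 1))
2. [and_true →] ((~ (0 | (0 & 1))) & 1)  →  (~ (0 | (0 & 1)));  E = (~ (~ (0 | (0 & 1))))
3. [absorb_or →] (0 | (0 & 1))  →  0;  cost 3 ≤ 3, done

(~ (~ 0))   [cost 3]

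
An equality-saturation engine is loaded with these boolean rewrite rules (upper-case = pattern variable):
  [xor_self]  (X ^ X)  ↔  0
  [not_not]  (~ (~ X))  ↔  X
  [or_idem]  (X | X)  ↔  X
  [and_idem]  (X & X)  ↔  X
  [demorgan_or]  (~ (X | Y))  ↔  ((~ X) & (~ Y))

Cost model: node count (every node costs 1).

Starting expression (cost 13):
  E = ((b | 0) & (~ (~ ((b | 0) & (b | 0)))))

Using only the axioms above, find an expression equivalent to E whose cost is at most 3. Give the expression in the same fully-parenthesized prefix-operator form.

(1) ((b | 0) & (b | 0))  =[and_idem →]=  (b | 0)    ⊢ ((b | 0) & (~ (~ (b | 0))))
(2) (~ (~ (b | 0)))  =[not_not →]=  (b | 0)    ⊢ ((b | 0) & (b | 0))
(3) ((b | 0) & (b | 0))  =[and_idem →]=  (b | 0)    ⊢ cost 3, within 3

(b | 0)   [cost 3]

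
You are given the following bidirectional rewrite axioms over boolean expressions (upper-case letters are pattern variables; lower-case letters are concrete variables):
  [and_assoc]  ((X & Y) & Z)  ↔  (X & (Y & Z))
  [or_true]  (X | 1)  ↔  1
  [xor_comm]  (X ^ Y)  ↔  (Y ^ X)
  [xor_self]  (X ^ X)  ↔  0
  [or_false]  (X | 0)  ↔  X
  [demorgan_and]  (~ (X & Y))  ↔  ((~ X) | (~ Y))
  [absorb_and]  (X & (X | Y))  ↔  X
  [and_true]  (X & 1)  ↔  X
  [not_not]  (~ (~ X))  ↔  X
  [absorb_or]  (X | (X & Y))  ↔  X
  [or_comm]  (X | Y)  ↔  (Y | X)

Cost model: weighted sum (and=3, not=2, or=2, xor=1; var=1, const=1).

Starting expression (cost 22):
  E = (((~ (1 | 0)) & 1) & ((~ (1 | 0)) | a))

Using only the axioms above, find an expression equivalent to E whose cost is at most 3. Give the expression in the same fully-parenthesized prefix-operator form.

step 1: and_true (→) rewrites ((~ (1 | 0)) & 1) into (~ (1 | 0)), now ((~ (1 | 0)) & ((~ (1 | 0)) | a))
step 2: absorb_and (→) rewrites ((~ (1 | 0)) & ((~ (1 | 0)) | a)) into (~ (1 | 0))
step 3: or_false (→) rewrites (1 | 0) into 1, reaching cost 3 (bound 3)

(~ 1)   [cost 3]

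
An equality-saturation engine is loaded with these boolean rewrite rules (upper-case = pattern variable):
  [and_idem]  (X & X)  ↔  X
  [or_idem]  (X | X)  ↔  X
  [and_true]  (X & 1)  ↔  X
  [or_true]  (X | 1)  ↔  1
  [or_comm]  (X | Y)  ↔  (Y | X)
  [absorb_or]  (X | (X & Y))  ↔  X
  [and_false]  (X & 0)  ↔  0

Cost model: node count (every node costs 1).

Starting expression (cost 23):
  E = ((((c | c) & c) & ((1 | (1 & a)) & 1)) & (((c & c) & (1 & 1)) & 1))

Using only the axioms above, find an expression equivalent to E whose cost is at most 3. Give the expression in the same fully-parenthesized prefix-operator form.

1. [and_true →] ((1 | (1 & a)) & 1)  →  (1 | (1 & a));  E = ((((c | c) & c) & (1 | (1 & a))) & (((c & c) & (1 & 1)) & 1))
2. [absorb_or →] (1 | (1 & a))  →  1;  E = ((((c | c) & c) & 1) & (((c & c) & (1 & 1)) & 1))
3. [or_idem →] (c | c)  →  c;  E = (((c & c) & 1) & (((c & c) & (1 & 1)) & 1))
4. [and_true →] (((c & c) & (1 & 1)) & 1)  →  ((c & c) & (1 & 1));  E = (((c & c) & 1) & ((c & c) & (1 & 1)))
5. [and_idem →] (1 & 1)  →  1;  E = (((c & c) & 1) & ((c & c) & 1))
6. [and_idem →] (((c & c) & 1) & ((c & c) & 1))  →  ((c & c) & 1)
7. [and_true →] ((c & c) & 1)  →  (c & c);  cost 3 ≤ 3, done

(c & c)   [cost 3]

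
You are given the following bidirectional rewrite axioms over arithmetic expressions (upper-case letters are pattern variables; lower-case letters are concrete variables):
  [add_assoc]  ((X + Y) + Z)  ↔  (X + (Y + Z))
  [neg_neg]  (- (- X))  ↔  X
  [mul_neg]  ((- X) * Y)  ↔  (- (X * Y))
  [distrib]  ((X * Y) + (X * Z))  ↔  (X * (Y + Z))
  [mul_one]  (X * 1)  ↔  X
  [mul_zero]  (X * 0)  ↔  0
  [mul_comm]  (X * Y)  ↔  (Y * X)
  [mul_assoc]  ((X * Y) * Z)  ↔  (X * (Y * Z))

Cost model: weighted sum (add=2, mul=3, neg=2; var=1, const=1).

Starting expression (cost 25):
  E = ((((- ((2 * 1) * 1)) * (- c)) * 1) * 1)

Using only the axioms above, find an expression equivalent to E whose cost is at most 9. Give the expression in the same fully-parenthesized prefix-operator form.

((- 2) * (- c))   [cost 9]

(1) (2 * 1)  =[mul_one →]=  2    ⊢ ((((- (2 * 1)) * (- c)) * 1) * 1)
(2) (((- (2 * 1)) * (- c)) * 1)  =[mul_one →]=  ((- (2 * 1)) * (- c))    ⊢ (((- (2 * 1)) * (- c)) * 1)
(3) (((- (2 * 1)) * (- c)) * 1)  =[mul_one →]=  ((- (2 * 1)) * (- c))
(4) (2 * 1)  =[mul_one →]=  2    ⊢ cost 9, within 9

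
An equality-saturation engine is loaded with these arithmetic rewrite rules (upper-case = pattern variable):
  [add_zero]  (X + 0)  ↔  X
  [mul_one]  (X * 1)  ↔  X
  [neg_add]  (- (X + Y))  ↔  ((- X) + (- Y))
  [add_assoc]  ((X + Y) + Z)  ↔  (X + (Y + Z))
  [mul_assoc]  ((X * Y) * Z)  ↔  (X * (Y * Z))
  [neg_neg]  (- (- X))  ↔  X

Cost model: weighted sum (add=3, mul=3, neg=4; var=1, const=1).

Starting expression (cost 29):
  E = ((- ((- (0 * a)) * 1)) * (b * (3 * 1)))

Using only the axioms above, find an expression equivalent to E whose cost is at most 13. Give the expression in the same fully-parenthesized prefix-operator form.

((0 * a) * (b * 3))   [cost 13]

step 1: mul_one (→) rewrites (3 * 1) into 3, now ((- ((- (0 * a)) * 1)) * (b * 3))
step 2: mul_one (→) rewrites ((- (0 * a)) * 1) into (- (0 * a)), now ((- (- (0 * a))) * (b * 3))
step 3: neg_neg (→) rewrites (- (- (0 * a))) into (0 * a), reaching cost 13 (bound 13)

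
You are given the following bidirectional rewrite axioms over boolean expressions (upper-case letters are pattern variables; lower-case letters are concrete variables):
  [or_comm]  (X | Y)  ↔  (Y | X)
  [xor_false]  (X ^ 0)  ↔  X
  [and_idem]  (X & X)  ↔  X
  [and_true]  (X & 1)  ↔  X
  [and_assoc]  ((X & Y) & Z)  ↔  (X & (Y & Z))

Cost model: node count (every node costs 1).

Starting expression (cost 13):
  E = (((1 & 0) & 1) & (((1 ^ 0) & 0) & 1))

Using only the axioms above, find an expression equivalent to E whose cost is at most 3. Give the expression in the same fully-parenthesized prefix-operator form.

(1) (1 ^ 0)  =[xor_false →]=  1    ⊢ (((1 & 0) & 1) & ((1 & 0) & 1))
(2) (((1 & 0) & 1) & ((1 & 0) & 1))  =[and_idem →]=  ((1 & 0) & 1)
(3) ((1 & 0) & 1)  =[and_true →]=  (1 & 0)    ⊢ cost 3, within 3

(1 & 0)   [cost 3]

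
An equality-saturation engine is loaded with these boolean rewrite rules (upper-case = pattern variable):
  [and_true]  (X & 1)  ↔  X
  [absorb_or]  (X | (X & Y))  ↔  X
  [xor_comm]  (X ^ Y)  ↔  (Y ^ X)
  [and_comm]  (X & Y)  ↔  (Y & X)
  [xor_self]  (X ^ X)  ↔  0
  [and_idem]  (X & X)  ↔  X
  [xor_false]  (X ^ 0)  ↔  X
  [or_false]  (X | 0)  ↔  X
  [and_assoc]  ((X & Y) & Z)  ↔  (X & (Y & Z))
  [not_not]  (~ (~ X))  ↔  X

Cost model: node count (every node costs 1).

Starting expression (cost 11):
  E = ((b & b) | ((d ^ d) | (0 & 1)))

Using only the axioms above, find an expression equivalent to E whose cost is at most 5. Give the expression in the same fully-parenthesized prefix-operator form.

1. [and_true →] (0 & 1)  →  0;  E = ((b & b) | ((d ^ d) | 0))
2. [or_false →] ((d ^ d) | 0)  →  (d ^ d);  E = ((b & b) | (d ^ d))
3. [and_idem →] (b & b)  →  b;  cost 5 ≤ 5, done

(b | (d ^ d))   [cost 5]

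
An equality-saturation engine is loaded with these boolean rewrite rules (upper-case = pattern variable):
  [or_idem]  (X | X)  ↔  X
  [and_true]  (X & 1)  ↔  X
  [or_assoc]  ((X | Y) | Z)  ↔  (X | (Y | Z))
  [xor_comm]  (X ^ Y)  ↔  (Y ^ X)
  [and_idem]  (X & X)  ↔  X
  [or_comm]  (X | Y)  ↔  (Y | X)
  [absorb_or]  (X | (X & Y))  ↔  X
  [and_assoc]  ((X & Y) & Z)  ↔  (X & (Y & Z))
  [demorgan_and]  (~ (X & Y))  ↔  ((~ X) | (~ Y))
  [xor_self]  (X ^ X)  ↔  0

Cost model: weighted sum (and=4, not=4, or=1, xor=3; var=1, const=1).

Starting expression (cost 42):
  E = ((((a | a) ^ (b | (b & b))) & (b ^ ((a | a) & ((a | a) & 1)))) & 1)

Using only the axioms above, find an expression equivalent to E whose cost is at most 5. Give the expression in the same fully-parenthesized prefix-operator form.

(b ^ a)   [cost 5]

1. [and_true →] ((a | a) & 1)  →  (a | a);  E = ((((a | a) ^ (b | (b & b))) & (b ^ ((a | a) & (a | a)))) & 1)
2. [and_idem →] ((a | a) & (a | a))  →  (a | a);  E = ((((a | a) ^ (b | (b & b))) & (b ^ (a | a))) & 1)
3. [absorb_or →] (b | (b & b))  →  b;  E = ((((a | a) ^ b) & (b ^ (a | a))) & 1)
4. [xor_comm →] ((a | a) ^ b)  →  (b ^ (a | a));  E = (((b ^ (a | a)) & (b ^ (a | a))) & 1)
5. [and_idem →] ((b ^ (a | a)) & (b ^ (a | a)))  →  (b ^ (a | a));  E = ((b ^ (a | a)) & 1)
6. [and_true →] ((b ^ (a | a)) & 1)  →  (b ^ (a | a))
7. [or_idem →] (a | a)  →  a;  cost 5 ≤ 5, done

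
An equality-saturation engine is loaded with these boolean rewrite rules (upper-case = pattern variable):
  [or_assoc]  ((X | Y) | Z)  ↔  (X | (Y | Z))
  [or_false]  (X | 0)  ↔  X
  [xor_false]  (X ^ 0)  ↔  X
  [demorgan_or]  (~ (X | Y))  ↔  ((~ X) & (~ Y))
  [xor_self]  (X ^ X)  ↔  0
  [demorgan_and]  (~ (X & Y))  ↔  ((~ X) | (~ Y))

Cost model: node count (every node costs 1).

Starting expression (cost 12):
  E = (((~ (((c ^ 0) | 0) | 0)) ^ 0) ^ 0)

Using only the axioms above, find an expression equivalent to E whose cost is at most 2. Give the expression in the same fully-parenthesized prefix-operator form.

step 1: or_false (→) rewrites ((c ^ 0) | 0) into (c ^ 0), now (((~ ((c ^ 0) | 0)) ^ 0) ^ 0)
step 2: xor_false (→) rewrites (((~ ((c ^ 0) | 0)) ^ 0) ^ 0) into ((~ ((c ^ 0) | 0)) ^ 0)
step 3: xor_false (→) rewrites ((~ ((c ^ 0) | 0)) ^ 0) into (~ ((c ^ 0) | 0))
step 4: xor_false (→) rewrites (c ^ 0) into c, now (~ (c | 0))
step 5: or_false (→) rewrites (c | 0) into c, reaching cost 2 (bound 2)

(~ c)   [cost 2]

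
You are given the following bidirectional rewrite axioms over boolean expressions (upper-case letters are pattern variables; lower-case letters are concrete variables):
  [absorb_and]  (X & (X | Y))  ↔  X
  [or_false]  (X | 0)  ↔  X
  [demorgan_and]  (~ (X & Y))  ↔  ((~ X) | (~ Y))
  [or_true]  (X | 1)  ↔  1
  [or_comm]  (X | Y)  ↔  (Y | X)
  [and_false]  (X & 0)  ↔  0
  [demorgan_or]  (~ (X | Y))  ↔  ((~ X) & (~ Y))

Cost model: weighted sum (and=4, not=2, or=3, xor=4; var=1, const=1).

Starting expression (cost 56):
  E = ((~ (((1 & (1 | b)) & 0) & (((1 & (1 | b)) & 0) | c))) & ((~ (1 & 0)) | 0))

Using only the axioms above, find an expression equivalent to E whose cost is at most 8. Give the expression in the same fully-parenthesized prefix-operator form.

(1) (((1 & (1 | b)) & 0) & (((1 & (1 | b)) & 0) | c))  =[absorb_and →]=  ((1 & (1 | b)) & 0)    ⊢ ((~ ((1 & (1 | b)) & 0)) & ((~ (1 & 0)) | 0))
(2) (1 & (1 | b))  =[absorb_and →]=  1    ⊢ ((~ (1 & 0)) & ((~ (1 & 0)) | 0))
(3) ((~ (1 & 0)) & ((~ (1 & 0)) | 0))  =[absorb_and →]=  (~ (1 & 0))    ⊢ cost 8, within 8

(~ (1 & 0))   [cost 8]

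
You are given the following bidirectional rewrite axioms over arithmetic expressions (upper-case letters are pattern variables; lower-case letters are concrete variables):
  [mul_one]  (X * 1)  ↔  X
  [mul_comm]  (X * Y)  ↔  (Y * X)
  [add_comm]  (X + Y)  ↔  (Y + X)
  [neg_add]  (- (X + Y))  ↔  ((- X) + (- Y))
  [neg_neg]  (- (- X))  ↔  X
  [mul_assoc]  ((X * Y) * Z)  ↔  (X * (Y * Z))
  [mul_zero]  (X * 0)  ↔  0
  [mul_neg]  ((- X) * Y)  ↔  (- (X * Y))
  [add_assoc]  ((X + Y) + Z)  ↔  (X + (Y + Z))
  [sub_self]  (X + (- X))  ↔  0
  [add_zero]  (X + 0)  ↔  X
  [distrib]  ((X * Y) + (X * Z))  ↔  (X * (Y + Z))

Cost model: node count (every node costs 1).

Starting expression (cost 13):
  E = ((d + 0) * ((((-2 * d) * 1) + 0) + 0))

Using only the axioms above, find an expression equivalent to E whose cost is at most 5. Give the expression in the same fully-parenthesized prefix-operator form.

1. [add_zero →] ((((-2 * d) * 1) + 0) + 0)  →  (((-2 * d) * 1) + 0);  E = ((d + 0) * (((-2 * d) * 1) + 0))
2. [mul_one →] ((-2 * d) * 1)  →  (-2 * d);  E = ((d + 0) * ((-2 * d) + 0))
3. [add_zero →] (d + 0)  →  d;  E = (d * ((-2 * d) + 0))
4. [add_zero →] ((-2 * d) + 0)  →  (-2 * d);  cost 5 ≤ 5, done

(d * (-2 * d))   [cost 5]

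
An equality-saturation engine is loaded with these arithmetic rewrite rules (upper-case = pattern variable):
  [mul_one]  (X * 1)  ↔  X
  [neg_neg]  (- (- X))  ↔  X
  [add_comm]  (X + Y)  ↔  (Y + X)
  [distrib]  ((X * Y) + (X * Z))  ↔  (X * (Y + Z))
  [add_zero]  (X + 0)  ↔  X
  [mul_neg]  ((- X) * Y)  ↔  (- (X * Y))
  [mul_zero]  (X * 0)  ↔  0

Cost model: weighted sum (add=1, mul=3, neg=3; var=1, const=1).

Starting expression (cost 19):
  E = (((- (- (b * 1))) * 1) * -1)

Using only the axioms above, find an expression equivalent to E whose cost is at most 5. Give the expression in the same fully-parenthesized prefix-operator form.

(b * -1)   [cost 5]

1. [neg_neg →] (- (- (b * 1)))  →  (b * 1);  E = (((b * 1) * 1) * -1)
2. [mul_one →] (b * 1)  →  b;  E = ((b * 1) * -1)
3. [mul_one →] (b * 1)  →  b;  cost 5 ≤ 5, done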